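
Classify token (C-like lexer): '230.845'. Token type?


Pattern: digits with a decimal point
Type: FLOAT_LITERAL


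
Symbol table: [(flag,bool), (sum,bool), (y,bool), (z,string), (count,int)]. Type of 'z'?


Lookup 'z' → type string


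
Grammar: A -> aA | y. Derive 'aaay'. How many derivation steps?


Derivation: A => aA => aaA => aaaA => aaay
Steps: 4


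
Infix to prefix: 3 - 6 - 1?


left-to-right (same/higher precedence on left): tree is (- (- 3 6) 1)
Prefix: - - 3 6 1


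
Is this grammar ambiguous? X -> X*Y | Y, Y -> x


precedence layered via separate nonterminal Y: deterministic
Unambiguous


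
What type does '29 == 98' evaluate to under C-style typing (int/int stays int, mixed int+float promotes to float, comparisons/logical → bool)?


Operand types: int == int
Rule: comparison yields bool
Result type: bool


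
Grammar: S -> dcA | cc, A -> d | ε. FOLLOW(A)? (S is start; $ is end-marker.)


$ ∈ FOLLOW(S). For each A -> αBβ: add FIRST(β)\{ε} to FOLLOW(B); if β nullable, add FOLLOW(A).
FOLLOW(A) = {$}


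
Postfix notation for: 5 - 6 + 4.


Left to right (same or higher precedence on left)
Postfix: 5 6 - 4 +


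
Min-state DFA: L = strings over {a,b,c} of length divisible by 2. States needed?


Track length mod 2: states 0..1, accept at 0
Minimal DFA: 2 states


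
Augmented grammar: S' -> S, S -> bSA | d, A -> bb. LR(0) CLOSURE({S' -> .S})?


Start: S' -> .S
For each item with dot before a nonterminal B, add B -> .γ for every B-production
Closure: [S' -> .S, S -> .bSA, S -> .d]


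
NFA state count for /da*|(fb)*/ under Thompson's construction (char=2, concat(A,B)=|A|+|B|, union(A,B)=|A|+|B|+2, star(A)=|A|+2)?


Syntax tree has 4 char leaf(s), 1 union(s), 2 star(s)
chars contribute 4×2 = 8; each union adds +2; each star adds +2
Total: 8 + 2 + 4 = 14 states


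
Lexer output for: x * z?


Scan left to right, longest-match per lexeme
Tokens: ID(x), OP(*), ID(z)


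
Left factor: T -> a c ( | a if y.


Common prefix: 'a'
Factored: T -> a T', T' -> c ( | if y


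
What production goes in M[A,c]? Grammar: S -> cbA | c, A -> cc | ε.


For [A, c]: 'c' ∈ FIRST(cc)
Entry: A -> cc


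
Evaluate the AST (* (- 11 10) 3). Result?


Evaluate inner: (- 11 10) = 1
Evaluate root: (* 1 3) = 3
Result: 3


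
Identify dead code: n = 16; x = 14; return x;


n is assigned but never read
Dead: 'n = 16'


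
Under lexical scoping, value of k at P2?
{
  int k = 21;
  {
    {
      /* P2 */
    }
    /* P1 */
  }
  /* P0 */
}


P2's block does not declare k; resolves to the enclosing declaration at depth 0
k = 21


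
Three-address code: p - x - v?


Break into single-operator statements:
t1 = p - x
t2 = t1 - v


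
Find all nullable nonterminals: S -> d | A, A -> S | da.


A nonterminal is nullable iff some alternative derives ε (directly, or every symbol in it is nullable)
Nullable: {}


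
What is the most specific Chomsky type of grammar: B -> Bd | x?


Left-linear: every RHS is a terminal or one nonterminal followed by a terminal
Classification: Type 3 (Regular)


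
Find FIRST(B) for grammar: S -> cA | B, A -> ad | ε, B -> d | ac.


Per alternative of B: FIRST(d) = {d}; FIRST(ac) = {a}
FIRST(B) = {a, d}


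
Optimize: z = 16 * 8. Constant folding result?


16 * 8 = 128 at compile time
Optimized: z = 128


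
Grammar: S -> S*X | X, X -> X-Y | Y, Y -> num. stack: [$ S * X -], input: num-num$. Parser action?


no handle; shift 'num'
Action: shift


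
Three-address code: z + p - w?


Break into single-operator statements:
t1 = z + p
t2 = t1 - w


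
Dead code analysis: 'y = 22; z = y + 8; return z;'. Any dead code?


y is read by z's definition; z is returned
No dead code


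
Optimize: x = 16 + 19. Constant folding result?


16 + 19 = 35 at compile time
Optimized: x = 35


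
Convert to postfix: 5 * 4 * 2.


Left to right (same or higher precedence on left)
Postfix: 5 4 * 2 *


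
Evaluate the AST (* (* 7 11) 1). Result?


Evaluate inner: (* 7 11) = 77
Evaluate root: (* 77 1) = 77
Result: 77


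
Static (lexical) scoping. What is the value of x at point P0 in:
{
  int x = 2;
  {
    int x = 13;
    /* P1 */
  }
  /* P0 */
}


x declared in the same block as P0
x = 2


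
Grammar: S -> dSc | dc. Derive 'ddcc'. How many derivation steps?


Derivation: S => dSc => ddcc
Steps: 2


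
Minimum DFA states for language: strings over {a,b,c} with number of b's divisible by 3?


Track (count of b) mod 3: states 0..2, accept at 0
Minimal DFA: 3 states


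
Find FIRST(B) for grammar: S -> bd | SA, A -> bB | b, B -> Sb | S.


Per alternative of B: FIRST(Sb) = {b}; FIRST(S) = {b}
FIRST(B) = {b}


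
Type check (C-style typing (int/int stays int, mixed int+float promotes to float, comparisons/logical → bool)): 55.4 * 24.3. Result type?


Operand types: float * float
Rule: mixed int/float promotes to float; int/int stays int
Result type: float


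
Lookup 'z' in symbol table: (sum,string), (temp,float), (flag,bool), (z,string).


Lookup 'z' → type string


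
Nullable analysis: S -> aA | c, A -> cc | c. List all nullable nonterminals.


A nonterminal is nullable iff some alternative derives ε (directly, or every symbol in it is nullable)
Nullable: {}


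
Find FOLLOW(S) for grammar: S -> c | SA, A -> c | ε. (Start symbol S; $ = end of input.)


$ ∈ FOLLOW(S). For each A -> αBβ: add FIRST(β)\{ε} to FOLLOW(B); if β nullable, add FOLLOW(A).
FOLLOW(S) = {$, c}


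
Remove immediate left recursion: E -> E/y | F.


Left-recursive alternatives: E/y; non-recursive: F
Introduce E': E -> FE', E' -> /yE' | ε


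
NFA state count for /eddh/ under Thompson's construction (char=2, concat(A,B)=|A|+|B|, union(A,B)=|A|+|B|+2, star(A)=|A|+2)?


Syntax tree has 4 char leaf(s), 0 union(s), 0 star(s)
chars contribute 4×2 = 8; each union adds +2; each star adds +2
Total: 8 + 0 + 0 = 8 states


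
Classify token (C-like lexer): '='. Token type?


Pattern: operator symbol
Type: OPERATOR


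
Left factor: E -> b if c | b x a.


Common prefix: 'b'
Factored: E -> b E', E' -> if c | x a


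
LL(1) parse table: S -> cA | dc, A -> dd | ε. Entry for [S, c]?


For [S, c]: 'c' ∈ FIRST(cA)
Entry: S -> cA


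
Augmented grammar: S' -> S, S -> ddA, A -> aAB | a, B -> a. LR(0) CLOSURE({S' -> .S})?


Start: S' -> .S
For each item with dot before a nonterminal B, add B -> .γ for every B-production
Closure: [S' -> .S, S -> .ddA]


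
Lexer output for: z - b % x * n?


Scan left to right, longest-match per lexeme
Tokens: ID(z), OP(-), ID(b), OP(%), ID(x), OP(*), ID(n)


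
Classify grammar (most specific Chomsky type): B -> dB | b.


Right-linear: every RHS is a terminal or a terminal followed by one nonterminal
Classification: Type 3 (Regular)


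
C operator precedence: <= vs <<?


'<<' is shift (level 8); '<=' is relational (level 7)
Higher level binds tighter
'<<' has higher precedence than '<='


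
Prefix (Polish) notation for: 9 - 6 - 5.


left-to-right (same/higher precedence on left): tree is (- (- 9 6) 5)
Prefix: - - 9 6 5


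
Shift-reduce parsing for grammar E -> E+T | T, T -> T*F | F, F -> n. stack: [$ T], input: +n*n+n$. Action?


lookahead ∉ {*} so T won't extend; reduce E -> T
Action: reduce (E -> T)


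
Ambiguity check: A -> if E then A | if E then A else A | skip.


dangling else: 'if E then if E then skip else skip' parses two ways
Ambiguous


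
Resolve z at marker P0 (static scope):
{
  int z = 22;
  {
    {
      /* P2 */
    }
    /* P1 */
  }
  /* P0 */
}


z declared in the same block as P0
z = 22


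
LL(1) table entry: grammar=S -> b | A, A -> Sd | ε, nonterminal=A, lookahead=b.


For [A, b]: 'b' ∈ FIRST(Sd)
Entry: A -> Sd


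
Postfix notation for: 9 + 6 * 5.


* has higher precedence, evaluate 6*5 first
Postfix: 9 6 5 * +


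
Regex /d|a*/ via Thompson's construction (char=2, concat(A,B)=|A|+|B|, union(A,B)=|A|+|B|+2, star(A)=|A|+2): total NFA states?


Syntax tree has 2 char leaf(s), 1 union(s), 1 star(s)
chars contribute 2×2 = 4; each union adds +2; each star adds +2
Total: 4 + 2 + 2 = 8 states


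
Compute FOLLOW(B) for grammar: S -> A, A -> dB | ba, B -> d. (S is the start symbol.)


$ ∈ FOLLOW(S). For each A -> αBβ: add FIRST(β)\{ε} to FOLLOW(B); if β nullable, add FOLLOW(A).
FOLLOW(B) = {$}


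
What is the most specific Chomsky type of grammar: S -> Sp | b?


Left-linear: every RHS is a terminal or one nonterminal followed by a terminal
Classification: Type 3 (Regular)


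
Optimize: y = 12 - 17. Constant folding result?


12 - 17 = -5 at compile time
Optimized: y = -5


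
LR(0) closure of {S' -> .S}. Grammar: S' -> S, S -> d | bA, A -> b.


Start: S' -> .S
For each item with dot before a nonterminal B, add B -> .γ for every B-production
Closure: [S' -> .S, S -> .d, S -> .bA]


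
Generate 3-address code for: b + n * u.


Break into single-operator statements:
t1 = n * u
t2 = b + t1


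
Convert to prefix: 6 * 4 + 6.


left-to-right (same/higher precedence on left): tree is (+ (* 6 4) 6)
Prefix: + * 6 4 6


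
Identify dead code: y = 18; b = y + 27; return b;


y is read by b's definition; b is returned
No dead code


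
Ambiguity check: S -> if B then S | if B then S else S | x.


dangling else: 'if B then if B then x else x' parses two ways
Ambiguous


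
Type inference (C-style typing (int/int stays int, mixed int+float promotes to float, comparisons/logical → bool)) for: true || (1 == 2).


Operand types: bool || bool
Rule: logical operators take bool operands and yield bool
Result type: bool


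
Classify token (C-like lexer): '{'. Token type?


Pattern: delimiter/punctuation
Type: PUNCTUATION


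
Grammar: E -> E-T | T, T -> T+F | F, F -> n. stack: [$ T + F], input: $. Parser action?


handle 'T+F' on top
Action: reduce (T -> T+F)


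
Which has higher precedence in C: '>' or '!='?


'>' is relational (level 7); '!=' is equality (level 6)
Higher level binds tighter
'>' has higher precedence than '!='


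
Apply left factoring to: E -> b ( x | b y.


Common prefix: 'b'
Factored: E -> b E', E' -> ( x | y


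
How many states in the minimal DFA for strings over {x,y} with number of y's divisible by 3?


Track (count of y) mod 3: states 0..2, accept at 0
Minimal DFA: 3 states


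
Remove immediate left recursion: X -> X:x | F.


Left-recursive alternatives: X:x; non-recursive: F
Introduce X': X -> FX', X' -> :xX' | ε


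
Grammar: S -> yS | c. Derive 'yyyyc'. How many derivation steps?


Derivation: S => yS => yyS => yyyS => yyyyS => yyyyc
Steps: 5


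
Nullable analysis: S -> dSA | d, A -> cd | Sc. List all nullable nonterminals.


A nonterminal is nullable iff some alternative derives ε (directly, or every symbol in it is nullable)
Nullable: {}


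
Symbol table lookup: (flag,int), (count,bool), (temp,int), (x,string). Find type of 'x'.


Lookup 'x' → type string


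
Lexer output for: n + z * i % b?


Scan left to right, longest-match per lexeme
Tokens: ID(n), OP(+), ID(z), OP(*), ID(i), OP(%), ID(b)


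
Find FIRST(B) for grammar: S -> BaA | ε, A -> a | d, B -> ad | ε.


Per alternative of B: FIRST(ad) = {a}; FIRST(ε) = {ε}
FIRST(B) = {a, ε}


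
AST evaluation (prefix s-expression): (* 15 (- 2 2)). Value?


Evaluate inner: (- 2 2) = 0
Evaluate root: (* 15 0) = 0
Result: 0


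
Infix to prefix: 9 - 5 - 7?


left-to-right (same/higher precedence on left): tree is (- (- 9 5) 7)
Prefix: - - 9 5 7


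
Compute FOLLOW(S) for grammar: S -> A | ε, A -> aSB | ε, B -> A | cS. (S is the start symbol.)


$ ∈ FOLLOW(S). For each A -> αBβ: add FIRST(β)\{ε} to FOLLOW(B); if β nullable, add FOLLOW(A).
FOLLOW(S) = {$, a, c}


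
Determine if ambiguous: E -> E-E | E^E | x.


'x-x^x' has two parse trees (no precedence encoded between - and ^)
Ambiguous


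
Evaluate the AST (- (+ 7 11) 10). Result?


Evaluate inner: (+ 7 11) = 18
Evaluate root: (- 18 10) = 8
Result: 8


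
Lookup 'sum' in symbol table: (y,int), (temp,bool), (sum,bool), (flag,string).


Lookup 'sum' → type bool


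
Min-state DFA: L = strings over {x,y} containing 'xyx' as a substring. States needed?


KMP-style automaton: 3 progress states + 1 absorbing accept = 4
Minimal DFA: 4 states


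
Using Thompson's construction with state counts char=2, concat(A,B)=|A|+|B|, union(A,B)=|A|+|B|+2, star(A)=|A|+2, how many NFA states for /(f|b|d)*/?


Syntax tree has 3 char leaf(s), 2 union(s), 1 star(s)
chars contribute 3×2 = 6; each union adds +2; each star adds +2
Total: 6 + 4 + 2 = 12 states


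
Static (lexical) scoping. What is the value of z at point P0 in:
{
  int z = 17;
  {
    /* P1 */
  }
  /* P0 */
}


z declared in the same block as P0
z = 17


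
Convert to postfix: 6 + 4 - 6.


Left to right (same or higher precedence on left)
Postfix: 6 4 + 6 -


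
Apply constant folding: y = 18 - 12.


18 - 12 = 6 at compile time
Optimized: y = 6


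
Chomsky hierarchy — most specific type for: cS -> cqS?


LHS has context (more than one symbol) and |LHS| ≤ |RHS|
Classification: Type 1 (Context-Sensitive)


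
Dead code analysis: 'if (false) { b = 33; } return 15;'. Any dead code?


condition is constant false, so the whole block is unreachable
Dead: 'if (false) { b = 33; }'


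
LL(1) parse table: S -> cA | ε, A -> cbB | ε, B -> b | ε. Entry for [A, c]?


For [A, c]: 'c' ∈ FIRST(cbB)
Entry: A -> cbB


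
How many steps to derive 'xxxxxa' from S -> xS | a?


Derivation: S => xS => xxS => xxxS => xxxxS => xxxxxS => xxxxxa
Steps: 6


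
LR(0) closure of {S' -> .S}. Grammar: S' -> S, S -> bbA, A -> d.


Start: S' -> .S
For each item with dot before a nonterminal B, add B -> .γ for every B-production
Closure: [S' -> .S, S -> .bbA]


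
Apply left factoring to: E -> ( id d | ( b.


Common prefix: '('
Factored: E -> ( E', E' -> id d | b


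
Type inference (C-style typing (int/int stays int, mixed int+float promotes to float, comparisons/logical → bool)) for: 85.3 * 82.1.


Operand types: float * float
Rule: mixed int/float promotes to float; int/int stays int
Result type: float


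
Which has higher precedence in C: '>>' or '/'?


'/' is multiplicative (level 10); '>>' is shift (level 8)
Higher level binds tighter
'/' has higher precedence than '>>'


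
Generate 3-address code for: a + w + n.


Break into single-operator statements:
t1 = a + w
t2 = t1 + n


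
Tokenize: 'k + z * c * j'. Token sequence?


Scan left to right, longest-match per lexeme
Tokens: ID(k), OP(+), ID(z), OP(*), ID(c), OP(*), ID(j)


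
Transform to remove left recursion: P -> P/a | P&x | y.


Left-recursive alternatives: P/a, P&x; non-recursive: y
Introduce P': P -> yP', P' -> /aP' | &xP' | ε


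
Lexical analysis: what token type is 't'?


Pattern: letter/underscore followed by alphanumerics, not a keyword
Type: IDENTIFIER


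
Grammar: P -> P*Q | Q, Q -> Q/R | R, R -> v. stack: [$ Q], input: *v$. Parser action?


lookahead ∉ {/} so Q won't extend; reduce P -> Q
Action: reduce (P -> Q)


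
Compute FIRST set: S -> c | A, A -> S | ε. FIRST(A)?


Per alternative of A: FIRST(S) = {c, ε}; FIRST(ε) = {ε}
FIRST(A) = {c, ε}


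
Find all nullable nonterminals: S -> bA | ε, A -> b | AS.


A nonterminal is nullable iff some alternative derives ε (directly, or every symbol in it is nullable)
Nullable: {S}


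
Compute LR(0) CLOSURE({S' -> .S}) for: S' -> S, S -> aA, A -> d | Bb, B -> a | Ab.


Start: S' -> .S
For each item with dot before a nonterminal B, add B -> .γ for every B-production
Closure: [S' -> .S, S -> .aA]


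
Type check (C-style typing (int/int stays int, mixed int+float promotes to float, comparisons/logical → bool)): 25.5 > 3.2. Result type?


Operand types: float > float
Rule: comparison yields bool
Result type: bool


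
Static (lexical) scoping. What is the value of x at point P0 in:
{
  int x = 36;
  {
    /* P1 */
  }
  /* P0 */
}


x declared in the same block as P0
x = 36


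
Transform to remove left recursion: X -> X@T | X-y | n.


Left-recursive alternatives: X@T, X-y; non-recursive: n
Introduce X': X -> nX', X' -> @TX' | -yX' | ε


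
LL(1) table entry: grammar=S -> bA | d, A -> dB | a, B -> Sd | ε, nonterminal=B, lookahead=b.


For [B, b]: 'b' ∈ FIRST(Sd)
Entry: B -> Sd


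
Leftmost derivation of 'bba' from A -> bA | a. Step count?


Derivation: A => bA => bbA => bba
Steps: 3


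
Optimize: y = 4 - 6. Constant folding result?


4 - 6 = -2 at compile time
Optimized: y = -2


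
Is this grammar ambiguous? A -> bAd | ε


balanced b^n…d^n: each string has a unique parse
Unambiguous


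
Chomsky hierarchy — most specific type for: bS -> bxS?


LHS has context (more than one symbol) and |LHS| ≤ |RHS|
Classification: Type 1 (Context-Sensitive)


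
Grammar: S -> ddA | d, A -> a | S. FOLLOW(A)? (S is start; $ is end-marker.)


$ ∈ FOLLOW(S). For each A -> αBβ: add FIRST(β)\{ε} to FOLLOW(B); if β nullable, add FOLLOW(A).
FOLLOW(A) = {$}


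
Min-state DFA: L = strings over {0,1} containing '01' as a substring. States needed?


KMP-style automaton: 2 progress states + 1 absorbing accept = 3
Minimal DFA: 3 states


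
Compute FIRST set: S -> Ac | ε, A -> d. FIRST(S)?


Per alternative of S: FIRST(Ac) = {d}; FIRST(ε) = {ε}
FIRST(S) = {d, ε}


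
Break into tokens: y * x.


Scan left to right, longest-match per lexeme
Tokens: ID(y), OP(*), ID(x)


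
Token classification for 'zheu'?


Pattern: letter/underscore followed by alphanumerics, not a keyword
Type: IDENTIFIER


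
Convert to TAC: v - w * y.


Break into single-operator statements:
t1 = w * y
t2 = v - t1


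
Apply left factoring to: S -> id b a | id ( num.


Common prefix: 'id'
Factored: S -> id S', S' -> b a | ( num


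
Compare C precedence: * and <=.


'*' is multiplicative (level 10); '<=' is relational (level 7)
Higher level binds tighter
'*' has higher precedence than '<='


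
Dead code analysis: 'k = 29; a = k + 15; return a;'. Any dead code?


k is read by a's definition; a is returned
No dead code


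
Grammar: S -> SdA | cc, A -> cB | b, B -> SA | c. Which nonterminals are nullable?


A nonterminal is nullable iff some alternative derives ε (directly, or every symbol in it is nullable)
Nullable: {}


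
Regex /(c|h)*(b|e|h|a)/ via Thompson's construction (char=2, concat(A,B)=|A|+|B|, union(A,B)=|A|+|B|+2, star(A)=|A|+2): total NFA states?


Syntax tree has 6 char leaf(s), 4 union(s), 1 star(s)
chars contribute 6×2 = 12; each union adds +2; each star adds +2
Total: 12 + 8 + 2 = 22 states


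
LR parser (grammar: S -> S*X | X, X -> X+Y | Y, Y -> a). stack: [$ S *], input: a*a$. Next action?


no handle ('S*' is not any RHS); shift 'a'
Action: shift


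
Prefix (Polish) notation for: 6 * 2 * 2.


left-to-right (same/higher precedence on left): tree is (* (* 6 2) 2)
Prefix: * * 6 2 2


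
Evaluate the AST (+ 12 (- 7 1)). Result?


Evaluate inner: (- 7 1) = 6
Evaluate root: (+ 12 6) = 18
Result: 18


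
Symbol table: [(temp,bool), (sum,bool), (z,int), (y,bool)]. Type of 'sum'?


Lookup 'sum' → type bool


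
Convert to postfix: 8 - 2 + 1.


Left to right (same or higher precedence on left)
Postfix: 8 2 - 1 +


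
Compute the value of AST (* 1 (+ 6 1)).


Evaluate inner: (+ 6 1) = 7
Evaluate root: (* 1 7) = 7
Result: 7


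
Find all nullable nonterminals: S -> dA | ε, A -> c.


A nonterminal is nullable iff some alternative derives ε (directly, or every symbol in it is nullable)
Nullable: {S}


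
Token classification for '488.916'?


Pattern: digits with a decimal point
Type: FLOAT_LITERAL


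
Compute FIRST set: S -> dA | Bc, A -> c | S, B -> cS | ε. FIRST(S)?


Per alternative of S: FIRST(dA) = {d}; FIRST(Bc) = {c}
FIRST(S) = {c, d}


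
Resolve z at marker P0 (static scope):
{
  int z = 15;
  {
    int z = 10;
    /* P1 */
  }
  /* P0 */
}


z declared in the same block as P0
z = 15


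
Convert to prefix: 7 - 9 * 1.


'*' binds tighter: tree is (- 7 (* 9 1))
Prefix: - 7 * 9 1


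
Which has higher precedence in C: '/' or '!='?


'/' is multiplicative (level 10); '!=' is equality (level 6)
Higher level binds tighter
'/' has higher precedence than '!='


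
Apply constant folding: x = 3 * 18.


3 * 18 = 54 at compile time
Optimized: x = 54


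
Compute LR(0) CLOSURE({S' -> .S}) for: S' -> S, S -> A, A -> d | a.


Start: S' -> .S
For each item with dot before a nonterminal B, add B -> .γ for every B-production
Closure: [S' -> .S, S -> .A, A -> .d, A -> .a]


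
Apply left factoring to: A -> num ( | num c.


Common prefix: 'num'
Factored: A -> num A', A' -> ( | c


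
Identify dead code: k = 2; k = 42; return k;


first assignment to k is overwritten before any read
Dead: 'k = 2'


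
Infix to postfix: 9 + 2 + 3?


Left to right (same or higher precedence on left)
Postfix: 9 2 + 3 +


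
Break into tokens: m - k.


Scan left to right, longest-match per lexeme
Tokens: ID(m), OP(-), ID(k)


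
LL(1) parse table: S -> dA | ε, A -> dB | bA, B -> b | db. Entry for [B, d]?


For [B, d]: 'd' ∈ FIRST(db)
Entry: B -> db


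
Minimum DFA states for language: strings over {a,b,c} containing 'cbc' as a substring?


KMP-style automaton: 3 progress states + 1 absorbing accept = 4
Minimal DFA: 4 states


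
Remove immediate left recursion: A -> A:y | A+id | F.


Left-recursive alternatives: A:y, A+id; non-recursive: F
Introduce A': A -> FA', A' -> :yA' | +idA' | ε


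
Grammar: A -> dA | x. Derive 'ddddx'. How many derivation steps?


Derivation: A => dA => ddA => dddA => ddddA => ddddx
Steps: 5


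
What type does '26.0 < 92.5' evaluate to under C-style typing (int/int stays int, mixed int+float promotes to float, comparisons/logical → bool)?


Operand types: float < float
Rule: comparison yields bool
Result type: bool


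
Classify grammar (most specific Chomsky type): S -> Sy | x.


Left-linear: every RHS is a terminal or one nonterminal followed by a terminal
Classification: Type 3 (Regular)


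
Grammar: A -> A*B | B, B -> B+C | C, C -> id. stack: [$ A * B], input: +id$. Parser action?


'+' can extend B; shift to build B -> B+C
Action: shift


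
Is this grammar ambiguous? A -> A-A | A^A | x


'x-x^x' has two parse trees (no precedence encoded between - and ^)
Ambiguous


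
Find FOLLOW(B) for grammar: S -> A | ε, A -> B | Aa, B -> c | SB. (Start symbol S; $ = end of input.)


$ ∈ FOLLOW(S). For each A -> αBβ: add FIRST(β)\{ε} to FOLLOW(B); if β nullable, add FOLLOW(A).
FOLLOW(B) = {$, a, c}


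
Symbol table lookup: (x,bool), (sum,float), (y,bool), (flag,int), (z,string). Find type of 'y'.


Lookup 'y' → type bool


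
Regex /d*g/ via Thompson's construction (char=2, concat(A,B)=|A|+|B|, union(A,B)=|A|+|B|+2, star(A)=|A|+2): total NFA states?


Syntax tree has 2 char leaf(s), 0 union(s), 1 star(s)
chars contribute 2×2 = 4; each union adds +2; each star adds +2
Total: 4 + 0 + 2 = 6 states


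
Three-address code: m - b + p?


Break into single-operator statements:
t1 = m - b
t2 = t1 + p


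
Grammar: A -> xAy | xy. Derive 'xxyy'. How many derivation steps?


Derivation: A => xAy => xxyy
Steps: 2


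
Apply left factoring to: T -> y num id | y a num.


Common prefix: 'y'
Factored: T -> y T', T' -> num id | a num


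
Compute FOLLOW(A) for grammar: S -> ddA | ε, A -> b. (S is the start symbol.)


$ ∈ FOLLOW(S). For each A -> αBβ: add FIRST(β)\{ε} to FOLLOW(B); if β nullable, add FOLLOW(A).
FOLLOW(A) = {$}


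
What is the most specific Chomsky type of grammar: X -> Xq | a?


Left-linear: every RHS is a terminal or one nonterminal followed by a terminal
Classification: Type 3 (Regular)


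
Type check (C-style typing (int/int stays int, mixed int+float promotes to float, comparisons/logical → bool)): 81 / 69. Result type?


Operand types: int / int
Rule: mixed int/float promotes to float; int/int stays int
Result type: int


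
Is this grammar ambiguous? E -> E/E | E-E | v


'v/v-v' has two parse trees (no precedence encoded between / and -)
Ambiguous


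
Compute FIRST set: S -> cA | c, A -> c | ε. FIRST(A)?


Per alternative of A: FIRST(c) = {c}; FIRST(ε) = {ε}
FIRST(A) = {c, ε}


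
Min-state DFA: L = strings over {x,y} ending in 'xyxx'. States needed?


Track the longest suffix of input matching a prefix of 'xyxx': 5 classes (prefixes of length 0..4)
Minimal DFA: 5 states


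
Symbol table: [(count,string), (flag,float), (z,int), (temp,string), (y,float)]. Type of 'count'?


Lookup 'count' → type string


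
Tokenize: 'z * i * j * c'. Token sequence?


Scan left to right, longest-match per lexeme
Tokens: ID(z), OP(*), ID(i), OP(*), ID(j), OP(*), ID(c)


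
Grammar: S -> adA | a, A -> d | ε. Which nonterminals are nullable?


A nonterminal is nullable iff some alternative derives ε (directly, or every symbol in it is nullable)
Nullable: {A}


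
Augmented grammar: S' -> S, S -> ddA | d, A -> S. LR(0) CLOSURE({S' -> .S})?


Start: S' -> .S
For each item with dot before a nonterminal B, add B -> .γ for every B-production
Closure: [S' -> .S, S -> .ddA, S -> .d]


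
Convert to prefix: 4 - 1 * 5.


'*' binds tighter: tree is (- 4 (* 1 5))
Prefix: - 4 * 1 5


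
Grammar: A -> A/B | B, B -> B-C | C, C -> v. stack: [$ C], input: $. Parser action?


'C' (not preceded by B-) is the handle for B -> C
Action: reduce (B -> C)


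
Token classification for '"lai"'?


Pattern: double-quoted sequence
Type: STRING_LITERAL


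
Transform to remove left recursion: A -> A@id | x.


Left-recursive alternatives: A@id; non-recursive: x
Introduce A': A -> xA', A' -> @idA' | ε


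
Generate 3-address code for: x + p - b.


Break into single-operator statements:
t1 = x + p
t2 = t1 - b


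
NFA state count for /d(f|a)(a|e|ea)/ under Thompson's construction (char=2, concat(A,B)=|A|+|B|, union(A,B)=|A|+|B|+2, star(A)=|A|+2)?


Syntax tree has 7 char leaf(s), 3 union(s), 0 star(s)
chars contribute 7×2 = 14; each union adds +2; each star adds +2
Total: 14 + 6 + 0 = 20 states


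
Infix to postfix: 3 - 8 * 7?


* has higher precedence, evaluate 8*7 first
Postfix: 3 8 7 * -


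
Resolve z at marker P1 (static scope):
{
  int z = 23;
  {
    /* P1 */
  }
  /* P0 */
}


P1's block does not declare z; resolves to the enclosing declaration at depth 0
z = 23


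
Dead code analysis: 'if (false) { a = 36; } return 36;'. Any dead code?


condition is constant false, so the whole block is unreachable
Dead: 'if (false) { a = 36; }'


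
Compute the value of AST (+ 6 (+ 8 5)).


Evaluate inner: (+ 8 5) = 13
Evaluate root: (+ 6 13) = 19
Result: 19


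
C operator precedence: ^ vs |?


'^' is bitwise XOR (level 4); '|' is bitwise OR (level 3)
Higher level binds tighter
'^' has higher precedence than '|'


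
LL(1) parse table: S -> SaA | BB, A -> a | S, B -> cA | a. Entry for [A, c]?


For [A, c]: 'c' ∈ FIRST(S)
Entry: A -> S


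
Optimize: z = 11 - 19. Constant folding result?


11 - 19 = -8 at compile time
Optimized: z = -8


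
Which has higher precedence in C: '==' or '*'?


'*' is multiplicative (level 10); '==' is equality (level 6)
Higher level binds tighter
'*' has higher precedence than '=='


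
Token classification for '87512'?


Pattern: digits only
Type: INTEGER_LITERAL


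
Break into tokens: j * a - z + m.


Scan left to right, longest-match per lexeme
Tokens: ID(j), OP(*), ID(a), OP(-), ID(z), OP(+), ID(m)


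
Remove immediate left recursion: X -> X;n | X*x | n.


Left-recursive alternatives: X;n, X*x; non-recursive: n
Introduce X': X -> nX', X' -> ;nX' | *xX' | ε


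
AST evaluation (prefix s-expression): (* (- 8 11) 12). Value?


Evaluate inner: (- 8 11) = -3
Evaluate root: (* -3 12) = -36
Result: -36


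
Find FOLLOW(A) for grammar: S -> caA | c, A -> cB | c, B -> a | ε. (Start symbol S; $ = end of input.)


$ ∈ FOLLOW(S). For each A -> αBβ: add FIRST(β)\{ε} to FOLLOW(B); if β nullable, add FOLLOW(A).
FOLLOW(A) = {$}


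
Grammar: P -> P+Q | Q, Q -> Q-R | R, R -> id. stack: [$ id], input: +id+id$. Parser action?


'id' on top is the handle for R -> id
Action: reduce (R -> id)


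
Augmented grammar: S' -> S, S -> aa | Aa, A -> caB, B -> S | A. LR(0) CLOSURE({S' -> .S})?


Start: S' -> .S
For each item with dot before a nonterminal B, add B -> .γ for every B-production
Closure: [S' -> .S, S -> .aa, S -> .Aa, A -> .caB]


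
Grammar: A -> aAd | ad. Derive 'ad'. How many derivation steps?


Derivation: A => ad
Steps: 1


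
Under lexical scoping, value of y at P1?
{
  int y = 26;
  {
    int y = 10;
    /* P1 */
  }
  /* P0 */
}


y declared in the same block as P1
y = 10


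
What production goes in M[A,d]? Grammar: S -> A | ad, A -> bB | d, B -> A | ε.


For [A, d]: 'd' ∈ FIRST(d)
Entry: A -> d


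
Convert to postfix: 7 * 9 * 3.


Left to right (same or higher precedence on left)
Postfix: 7 9 * 3 *


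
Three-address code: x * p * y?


Break into single-operator statements:
t1 = x * p
t2 = t1 * y


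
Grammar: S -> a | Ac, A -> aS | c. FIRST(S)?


Per alternative of S: FIRST(a) = {a}; FIRST(Ac) = {a, c}
FIRST(S) = {a, c}


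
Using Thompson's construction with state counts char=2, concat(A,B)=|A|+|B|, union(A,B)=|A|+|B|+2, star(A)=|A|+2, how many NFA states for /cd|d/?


Syntax tree has 3 char leaf(s), 1 union(s), 0 star(s)
chars contribute 3×2 = 6; each union adds +2; each star adds +2
Total: 6 + 2 + 0 = 8 states


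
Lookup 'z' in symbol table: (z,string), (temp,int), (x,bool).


Lookup 'z' → type string


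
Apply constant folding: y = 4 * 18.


4 * 18 = 72 at compile time
Optimized: y = 72


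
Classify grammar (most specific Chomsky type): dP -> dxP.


LHS has context (more than one symbol) and |LHS| ≤ |RHS|
Classification: Type 1 (Context-Sensitive)


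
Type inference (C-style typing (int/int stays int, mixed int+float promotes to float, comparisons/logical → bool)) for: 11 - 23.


Operand types: int - int
Rule: mixed int/float promotes to float; int/int stays int
Result type: int


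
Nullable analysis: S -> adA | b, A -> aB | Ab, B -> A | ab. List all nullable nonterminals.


A nonterminal is nullable iff some alternative derives ε (directly, or every symbol in it is nullable)
Nullable: {}


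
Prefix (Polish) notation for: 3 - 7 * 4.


'*' binds tighter: tree is (- 3 (* 7 4))
Prefix: - 3 * 7 4


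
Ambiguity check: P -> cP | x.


right-linear, alternatives start with distinct terminals 'c' vs 'x': unique leftmost derivation
Unambiguous


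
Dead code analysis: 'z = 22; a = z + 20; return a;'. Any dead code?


z is read by a's definition; a is returned
No dead code


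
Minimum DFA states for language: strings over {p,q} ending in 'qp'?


Track the longest suffix of input matching a prefix of 'qp': 3 classes (prefixes of length 0..2)
Minimal DFA: 3 states


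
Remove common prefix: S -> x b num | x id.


Common prefix: 'x'
Factored: S -> x S', S' -> b num | id


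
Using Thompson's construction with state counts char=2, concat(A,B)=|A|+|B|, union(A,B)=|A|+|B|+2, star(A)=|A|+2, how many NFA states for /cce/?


Syntax tree has 3 char leaf(s), 0 union(s), 0 star(s)
chars contribute 3×2 = 6; each union adds +2; each star adds +2
Total: 6 + 0 + 0 = 6 states


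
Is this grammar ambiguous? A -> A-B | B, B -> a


precedence layered via separate nonterminal B: deterministic
Unambiguous


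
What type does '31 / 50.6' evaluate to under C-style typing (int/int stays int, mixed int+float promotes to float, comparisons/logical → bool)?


Operand types: int / float
Rule: mixed int/float promotes to float; int/int stays int
Result type: float


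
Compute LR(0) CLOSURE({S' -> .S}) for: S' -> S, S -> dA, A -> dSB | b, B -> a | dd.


Start: S' -> .S
For each item with dot before a nonterminal B, add B -> .γ for every B-production
Closure: [S' -> .S, S -> .dA]


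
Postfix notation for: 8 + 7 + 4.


Left to right (same or higher precedence on left)
Postfix: 8 7 + 4 +


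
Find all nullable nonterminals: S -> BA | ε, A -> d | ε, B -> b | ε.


A nonterminal is nullable iff some alternative derives ε (directly, or every symbol in it is nullable)
Nullable: {A, B, S}


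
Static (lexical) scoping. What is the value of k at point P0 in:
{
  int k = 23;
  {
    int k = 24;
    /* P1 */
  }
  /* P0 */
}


k declared in the same block as P0
k = 23


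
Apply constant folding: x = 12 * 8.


12 * 8 = 96 at compile time
Optimized: x = 96


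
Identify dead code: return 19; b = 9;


statement follows a return and is unreachable
Dead: 'b = 9'


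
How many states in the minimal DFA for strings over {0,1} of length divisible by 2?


Track length mod 2: states 0..1, accept at 0
Minimal DFA: 2 states


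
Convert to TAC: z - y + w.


Break into single-operator statements:
t1 = z - y
t2 = t1 + w


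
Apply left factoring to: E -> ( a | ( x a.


Common prefix: '('
Factored: E -> ( E', E' -> a | x a


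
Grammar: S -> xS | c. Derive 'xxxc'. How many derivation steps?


Derivation: S => xS => xxS => xxxS => xxxc
Steps: 4


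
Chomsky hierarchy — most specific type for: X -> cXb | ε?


Single nonterminal LHS, but c^n b^n is not regular
Classification: Type 2 (Context-Free)


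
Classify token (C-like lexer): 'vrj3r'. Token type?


Pattern: letter/underscore followed by alphanumerics, not a keyword
Type: IDENTIFIER


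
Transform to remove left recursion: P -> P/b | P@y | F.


Left-recursive alternatives: P/b, P@y; non-recursive: F
Introduce P': P -> FP', P' -> /bP' | @yP' | ε


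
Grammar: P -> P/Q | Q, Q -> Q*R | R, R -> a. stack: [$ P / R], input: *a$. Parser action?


'R' (not preceded by Q*) is the handle for Q -> R
Action: reduce (Q -> R)


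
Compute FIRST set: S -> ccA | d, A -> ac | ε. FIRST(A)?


Per alternative of A: FIRST(ac) = {a}; FIRST(ε) = {ε}
FIRST(A) = {a, ε}


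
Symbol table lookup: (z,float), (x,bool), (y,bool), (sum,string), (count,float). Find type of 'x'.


Lookup 'x' → type bool


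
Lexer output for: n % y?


Scan left to right, longest-match per lexeme
Tokens: ID(n), OP(%), ID(y)


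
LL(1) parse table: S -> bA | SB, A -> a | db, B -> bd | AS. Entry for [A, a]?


For [A, a]: 'a' ∈ FIRST(a)
Entry: A -> a


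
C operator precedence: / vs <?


'/' is multiplicative (level 10); '<' is relational (level 7)
Higher level binds tighter
'/' has higher precedence than '<'


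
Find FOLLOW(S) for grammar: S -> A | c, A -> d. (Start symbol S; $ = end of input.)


$ ∈ FOLLOW(S). For each A -> αBβ: add FIRST(β)\{ε} to FOLLOW(B); if β nullable, add FOLLOW(A).
FOLLOW(S) = {$}


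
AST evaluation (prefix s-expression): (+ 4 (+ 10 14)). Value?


Evaluate inner: (+ 10 14) = 24
Evaluate root: (+ 4 24) = 28
Result: 28


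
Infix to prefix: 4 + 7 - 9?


left-to-right (same/higher precedence on left): tree is (- (+ 4 7) 9)
Prefix: - + 4 7 9


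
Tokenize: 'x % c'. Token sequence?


Scan left to right, longest-match per lexeme
Tokens: ID(x), OP(%), ID(c)


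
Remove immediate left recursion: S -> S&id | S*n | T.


Left-recursive alternatives: S&id, S*n; non-recursive: T
Introduce S': S -> TS', S' -> &idS' | *nS' | ε


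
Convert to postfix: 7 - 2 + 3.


Left to right (same or higher precedence on left)
Postfix: 7 2 - 3 +


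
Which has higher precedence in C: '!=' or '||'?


'!=' is equality (level 6); '||' is logical OR (level 1)
Higher level binds tighter
'!=' has higher precedence than '||'


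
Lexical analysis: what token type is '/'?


Pattern: operator symbol
Type: OPERATOR


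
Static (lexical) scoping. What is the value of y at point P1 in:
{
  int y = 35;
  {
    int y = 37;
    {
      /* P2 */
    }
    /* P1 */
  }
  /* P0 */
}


y declared in the same block as P1
y = 37


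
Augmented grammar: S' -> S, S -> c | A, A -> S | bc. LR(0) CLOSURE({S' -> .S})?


Start: S' -> .S
For each item with dot before a nonterminal B, add B -> .γ for every B-production
Closure: [S' -> .S, S -> .c, S -> .A, A -> .S, A -> .bc]


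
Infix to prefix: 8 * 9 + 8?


left-to-right (same/higher precedence on left): tree is (+ (* 8 9) 8)
Prefix: + * 8 9 8


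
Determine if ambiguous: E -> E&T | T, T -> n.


precedence layered via separate nonterminal T: deterministic
Unambiguous


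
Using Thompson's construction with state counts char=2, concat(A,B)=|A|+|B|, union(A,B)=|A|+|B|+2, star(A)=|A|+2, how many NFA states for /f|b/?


Syntax tree has 2 char leaf(s), 1 union(s), 0 star(s)
chars contribute 2×2 = 4; each union adds +2; each star adds +2
Total: 4 + 2 + 0 = 6 states


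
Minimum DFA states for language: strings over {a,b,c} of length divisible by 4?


Track length mod 4: states 0..3, accept at 0
Minimal DFA: 4 states


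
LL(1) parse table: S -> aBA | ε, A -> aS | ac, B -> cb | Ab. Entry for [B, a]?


For [B, a]: 'a' ∈ FIRST(Ab)
Entry: B -> Ab


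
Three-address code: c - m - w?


Break into single-operator statements:
t1 = c - m
t2 = t1 - w


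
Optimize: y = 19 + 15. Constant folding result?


19 + 15 = 34 at compile time
Optimized: y = 34


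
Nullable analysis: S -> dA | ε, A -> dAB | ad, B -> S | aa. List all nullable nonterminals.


A nonterminal is nullable iff some alternative derives ε (directly, or every symbol in it is nullable)
Nullable: {B, S}


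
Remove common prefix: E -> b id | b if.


Common prefix: 'b'
Factored: E -> b E', E' -> id | if


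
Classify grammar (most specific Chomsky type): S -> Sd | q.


Left-linear: every RHS is a terminal or one nonterminal followed by a terminal
Classification: Type 3 (Regular)


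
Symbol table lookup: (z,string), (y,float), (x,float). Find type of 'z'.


Lookup 'z' → type string


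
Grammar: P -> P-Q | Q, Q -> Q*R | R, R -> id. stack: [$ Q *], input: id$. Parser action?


no handle; shift 'id'
Action: shift


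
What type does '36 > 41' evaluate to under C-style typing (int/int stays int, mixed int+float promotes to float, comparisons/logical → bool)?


Operand types: int > int
Rule: comparison yields bool
Result type: bool


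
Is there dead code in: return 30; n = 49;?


statement follows a return and is unreachable
Dead: 'n = 49'


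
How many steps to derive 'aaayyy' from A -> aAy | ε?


Derivation: A => aAy => aaAyy => aaaAyyy => aaayyy
Steps: 4


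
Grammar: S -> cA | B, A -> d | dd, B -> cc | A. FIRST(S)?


Per alternative of S: FIRST(cA) = {c}; FIRST(B) = {c, d}
FIRST(S) = {c, d}


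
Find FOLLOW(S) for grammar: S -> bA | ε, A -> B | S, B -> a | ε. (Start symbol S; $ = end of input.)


$ ∈ FOLLOW(S). For each A -> αBβ: add FIRST(β)\{ε} to FOLLOW(B); if β nullable, add FOLLOW(A).
FOLLOW(S) = {$}
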